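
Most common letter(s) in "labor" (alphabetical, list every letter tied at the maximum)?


Word: "labor"
Letter counts:
  'a': 1
  'b': 1
  'l': 1
  'o': 1
  'r': 1
Maximum count = 1
Most frequent = 'a', 'b', 'l', 'o', 'r' (1 time each)


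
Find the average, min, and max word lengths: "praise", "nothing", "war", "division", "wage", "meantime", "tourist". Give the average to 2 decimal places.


Lengths: "praise"=6, "nothing"=7, "war"=3, "division"=8, "wage"=4, "meantime"=8, "tourist"=7
Sum = 43, Count = 7
Average = 43/7 = 6.14
= avg=6.14, min=3, max=8


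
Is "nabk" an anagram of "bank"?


Word 1: "bank" → sorted: abkn
Word 2: "nabk" → sorted: abkn
Same letters? abkn == abkn
Anagram = Yes


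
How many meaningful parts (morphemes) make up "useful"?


Word: "useful"
Morphemes: use / -ful
Each morpheme carries meaning
= 2 morphemes


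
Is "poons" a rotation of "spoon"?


Word: "spoon", Candidate: "poons"
Method: check if candidate is substring of word+word
"spoonspoon" contains "poons"? Yes
Is rotation = Yes


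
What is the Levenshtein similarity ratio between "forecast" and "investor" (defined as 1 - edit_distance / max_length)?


Word 1: "forecast" (length 8)
Word 2: "investor" (length 8)
One optimal edit sequence:
  1. substitute 'f' -> 'i'  (+1)
  2. substitute 'o' -> 'n'  (+1)
  3. substitute 'r' -> 'v'  (+1)
  4. keep 'e'
  5. substitute 'c' -> 's'  (+1)
  6. substitute 'a' -> 't'  (+1)
  7. substitute 's' -> 'o'  (+1)
  8. substitute 't' -> 'r'  (+1)
Edit distance = 7
Max length = max(8, 8) = 8
Similarity = 1 - 7/8
= 0.1250


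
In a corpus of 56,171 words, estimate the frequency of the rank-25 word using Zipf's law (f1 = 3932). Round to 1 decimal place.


Zipf's law: f(r) = f(1) / r
f(1) = 3932
f(25) = 3932 / 25
= 157.3 occurrences


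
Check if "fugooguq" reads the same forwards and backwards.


Word: "fugooguq"
Reversed: "qugooguf"
Forward == Backward? fugooguq != qugooguf
Palindrome = No


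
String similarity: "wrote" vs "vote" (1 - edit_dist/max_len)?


Word 1: "wrote" (length 5)
Word 2: "vote" (length 4)
One optimal edit sequence:
  1. delete 'w'  (+1)
  2. substitute 'r' -> 'v'  (+1)
  3. keep 'o'
  4. keep 't'
  5. keep 'e'
Edit distance = 2
Max length = max(5, 4) = 5
Similarity = 1 - 2/5
= 0.6000


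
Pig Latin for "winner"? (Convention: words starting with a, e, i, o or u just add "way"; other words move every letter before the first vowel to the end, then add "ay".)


Word: "winner"
Starts with consonant(s) → move to end, add 'ay'
Consonant cluster: "w"
Pig Latin = "innerway"


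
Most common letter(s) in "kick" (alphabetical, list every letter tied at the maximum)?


Word: "kick"
Letter counts:
  'c': 1
  'i': 1
  'k': 2
Maximum count = 2
Most frequent = 'k' (2 times each)


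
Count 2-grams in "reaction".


Word: "reaction" (length 8)
Number of 2-grams = length - 2 + 1 = 8 - 2 + 1
= 7


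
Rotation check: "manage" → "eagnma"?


Word: "manage", Candidate: "eagnma"
Method: check if candidate is substring of word+word
"managemanage" contains "eagnma"? No
Is rotation = No


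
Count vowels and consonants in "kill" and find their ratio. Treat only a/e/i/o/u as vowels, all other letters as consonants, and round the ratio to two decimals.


Word: "kill"
Vowels (a,e,i,o,u): 1
Consonants: 3
Ratio = 1/3
= 0.33


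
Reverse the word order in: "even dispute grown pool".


Original: "even dispute grown pool"
Words (1..n): even | dispute | grown | pool
Reversed (n..1): pool | grown | dispute | even
Result = "pool grown dispute even"


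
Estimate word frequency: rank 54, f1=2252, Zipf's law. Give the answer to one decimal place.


Zipf's law: f(r) = f(1) / r
f(1) = 2252
f(54) = 2252 / 54
= 41.7 occurrences


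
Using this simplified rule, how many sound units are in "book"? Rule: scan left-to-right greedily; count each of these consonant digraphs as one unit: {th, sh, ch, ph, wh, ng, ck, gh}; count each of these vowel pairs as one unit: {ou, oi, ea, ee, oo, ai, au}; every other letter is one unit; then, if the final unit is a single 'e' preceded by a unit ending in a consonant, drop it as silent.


Word: "book" (4 letters)
Left-to-right scan:
  [1] 'b' (letter)
  [2] 'oo' (vowel-pair)
  [3] 'k' (letter)
Units from scan: 3
Sound units = 3 units


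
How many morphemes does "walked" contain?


Word: "walked"
Morphemes: walk / -ed
Each morpheme carries meaning
= 2 morphemes


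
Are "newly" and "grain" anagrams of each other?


Word 1: "newly" → sorted: elnwy
Word 2: "grain" → sorted: aginr
Same letters? elnwy != aginr
Anagram = No


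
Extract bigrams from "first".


Word: "first" (length 5)
Number of bigrams = 5 - 2 + 1 = 4
  Position 0: "fi"
  Position 1: "ir"
  Position 2: "rs"
  Position 3: "st"
Bigrams = "fi", "ir", "rs", "st"


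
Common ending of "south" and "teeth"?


Word 1: "south"
Word 2: "teeth"
Comparing from end:
  Pos -1: 'h' == 'h'
  Pos -2: 't' == 't'
  Pos -3: 'u' != 'e' (stop)
LCS = "th" (length 2)


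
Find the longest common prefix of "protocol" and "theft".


Word 1: "protocol"
Word 2: "theft"
Comparing from start:
  Pos 0: 'p' != 't' (stop)
LCP = "" (length 0)


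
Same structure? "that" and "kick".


Pattern of "that": [0, 1, 2, 0]
Pattern of "kick": [0, 1, 2, 0]
Patterns match
Same pattern = Yes


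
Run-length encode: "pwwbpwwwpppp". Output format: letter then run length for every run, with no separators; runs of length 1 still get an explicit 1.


String: "pwwbpwwwpppp"
Scanning for consecutive runs:
  'p' x 1
  'w' x 2
  'b' x 1
  'p' x 1
  'w' x 3
  'p' x 4
RLE = "p1w2b1p1w3p4"


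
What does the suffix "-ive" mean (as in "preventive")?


Suffix: -ive
As in: preventive -> prevent + -ive
Meaning = tending to


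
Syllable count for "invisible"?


Word: "invisible"
Syllable breakdown: in | vis | i | ble
Counting: 4 parts
= 4 syllables


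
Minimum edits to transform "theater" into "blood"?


Word 1: "theater" (length 7)
Word 2: "blood" (length 5)
One optimal edit sequence (insert/delete/substitute each cost 1):
  1. delete 't'  (+1)
  2. delete 'h'  (+1)
  3. substitute 'e' -> 'b'  (+1)
  4. substitute 'a' -> 'l'  (+1)
  5. substitute 't' -> 'o'  (+1)
  6. substitute 'e' -> 'o'  (+1)
  7. substitute 'r' -> 'd'  (+1)
Total edit operations: 7
Edit distance = 7


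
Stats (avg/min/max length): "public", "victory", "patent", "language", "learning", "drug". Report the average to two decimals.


Lengths: "public"=6, "victory"=7, "patent"=6, "language"=8, "learning"=8, "drug"=4
Sum = 39, Count = 6
Average = 39/6 = 6.50
= avg=6.50, min=4, max=8


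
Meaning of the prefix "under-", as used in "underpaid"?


Prefix: under-
Example: underpaid (under- + paid)
Meaning = insufficient


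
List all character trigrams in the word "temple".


Word: "temple" (length 6)
Number of trigrams = 6 - 3 + 1 = 4
  Position 0: "tem"
  Position 1: "emp"
  Position 2: "mpl"
  Position 3: "ple"
Trigrams = "tem", "emp", "mpl", "ple"


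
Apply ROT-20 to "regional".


Word: "regional"
Shift: 20
Each letter → (letter + shift) mod 26:
  'r' (17) + 20 = 11 → 'l'
  'e' (4) + 20 = 24 → 'y'
  'g' (6) + 20 = 0 → 'a'
  'i' (8) + 20 = 2 → 'c'
  'o' (14) + 20 = 8 → 'i'
  'n' (13) + 20 = 7 → 'h'
  'a' (0) + 20 = 20 → 'u'
  'l' (11) + 20 = 5 → 'f'
Result = "lyacihuf"


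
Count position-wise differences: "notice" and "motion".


Comparing character by character (same length = 6):
  Pos 0: 'n' vs 'm' !=
  Pos 1: 'o' vs 'o' =
  Pos 2: 't' vs 't' =
  Pos 3: 'i' vs 'i' =
  Pos 4: 'c' vs 'o' !=
  Pos 5: 'e' vs 'n' !=
Hamming distance = 3


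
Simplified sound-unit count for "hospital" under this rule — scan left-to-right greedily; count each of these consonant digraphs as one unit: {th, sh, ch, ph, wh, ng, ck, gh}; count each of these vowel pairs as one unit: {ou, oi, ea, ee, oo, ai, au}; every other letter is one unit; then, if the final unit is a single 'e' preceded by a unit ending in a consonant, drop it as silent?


Word: "hospital" (8 letters)
Left-to-right scan:
  (1) 'h' (letter)
  (2) 'o' (letter)
  (3) 's' (letter)
  (4) 'p' (letter)
  (5) 'i' (letter)
  (6) 't' (letter)
  (7) 'a' (letter)
  (8) 'l' (letter)
Units from scan: 8
Sound units = 8 units


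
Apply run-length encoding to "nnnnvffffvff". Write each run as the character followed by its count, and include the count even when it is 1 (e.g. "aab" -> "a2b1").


String: "nnnnvffffvff"
Scanning for consecutive runs:
  'n' x 4
  'v' x 1
  'f' x 4
  'v' x 1
  'f' x 2
RLE = "n4v1f4v1f2"


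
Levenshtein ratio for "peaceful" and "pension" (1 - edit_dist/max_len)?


Word 1: "peaceful" (length 8)
Word 2: "pension" (length 7)
One optimal edit sequence:
  1. keep 'p'
  2. keep 'e'
  3. delete 'a'  (+1)
  4. substitute 'c' -> 'n'  (+1)
  5. substitute 'e' -> 's'  (+1)
  6. substitute 'f' -> 'i'  (+1)
  7. substitute 'u' -> 'o'  (+1)
  8. substitute 'l' -> 'n'  (+1)
Edit distance = 6
Max length = max(8, 7) = 8
Similarity = 1 - 6/8
= 0.2500


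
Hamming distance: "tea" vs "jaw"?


Comparing character by character (same length = 3):
  Pos 0: 't' vs 'j' !=
  Pos 1: 'e' vs 'a' !=
  Pos 2: 'a' vs 'w' !=
Hamming distance = 3


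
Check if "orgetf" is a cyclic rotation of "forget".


Word: "forget", Candidate: "orgetf"
Method: check if candidate is substring of word+word
"forgetforget" contains "orgetf"? Yes
Is rotation = Yes


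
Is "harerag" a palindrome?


Word: "harerag"
Reversed: "garerah"
Forward == Backward? harerag != garerah
Palindrome = No


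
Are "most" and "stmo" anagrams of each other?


Word 1: "most" → sorted: most
Word 2: "stmo" → sorted: most
Same letters? most == most
Anagram = Yes


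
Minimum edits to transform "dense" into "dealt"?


Word 1: "dense" (length 5)
Word 2: "dealt" (length 5)
One optimal edit sequence (insert/delete/substitute each cost 1):
  1. keep 'd'
  2. keep 'e'
  3. substitute 'n' -> 'a'  (+1)
  4. substitute 's' -> 'l'  (+1)
  5. substitute 'e' -> 't'  (+1)
Total edit operations: 3
Edit distance = 3


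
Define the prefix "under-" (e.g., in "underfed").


Prefix: under-
Example: underfed = under- + fed
Meaning = insufficient


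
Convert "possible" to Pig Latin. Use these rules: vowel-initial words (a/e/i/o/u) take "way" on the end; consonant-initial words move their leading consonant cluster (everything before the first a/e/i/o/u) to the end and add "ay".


Word: "possible"
Starts with consonant(s) → move to end, add 'ay'
Consonant cluster: "p"
Pig Latin = "ossiblepay"


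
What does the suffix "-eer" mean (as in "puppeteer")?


Suffix: -eer
Example: puppeteer (puppet + -eer)
Meaning = one who is concerned with


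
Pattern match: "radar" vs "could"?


Pattern of "radar": [0, 1, 2, 1, 0]
Pattern of "could": [0, 1, 2, 3, 4]
Patterns do not match
Same pattern = No


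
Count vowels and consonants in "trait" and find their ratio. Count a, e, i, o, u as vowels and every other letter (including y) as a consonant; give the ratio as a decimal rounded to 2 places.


Word: "trait"
Vowels (a,e,i,o,u): 2
Consonants: 3
Ratio = 2/3
= 0.67


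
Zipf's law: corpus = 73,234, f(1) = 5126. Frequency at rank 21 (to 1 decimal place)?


Zipf's law: f(r) = f(1) / r
f(1) = 5126
f(21) = 5126 / 21
= 244.1 occurrences


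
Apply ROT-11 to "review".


Word: "review"
Shift: 11
Each letter → (letter + shift) mod 26:
  'r' (17) + 11 = 2 → 'c'
  'e' (4) + 11 = 15 → 'p'
  'v' (21) + 11 = 6 → 'g'
  'i' (8) + 11 = 19 → 't'
  'e' (4) + 11 = 15 → 'p'
  'w' (22) + 11 = 7 → 'h'
Result = "cpgtph"


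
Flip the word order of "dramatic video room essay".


Original: "dramatic video room essay"
Words (1..n): dramatic | video | room | essay
Reversed (n..1): essay | room | video | dramatic
Result = "essay room video dramatic"


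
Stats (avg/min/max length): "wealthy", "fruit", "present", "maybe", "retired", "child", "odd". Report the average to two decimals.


Lengths: "wealthy"=7, "fruit"=5, "present"=7, "maybe"=5, "retired"=7, "child"=5, "odd"=3
Sum = 39, Count = 7
Average = 39/7 = 5.57
= avg=5.57, min=3, max=7


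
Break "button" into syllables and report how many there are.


Word: "button"
Syllable breakdown: but | ton
Counting: 2 parts
= 2 syllables


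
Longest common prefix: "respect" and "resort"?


Word 1: "respect"
Word 2: "resort"
Comparing from start:
  Pos 0: 'r' == 'r'
  Pos 1: 'e' == 'e'
  Pos 2: 's' == 's'
  Pos 3: 'p' != 'o' (stop)
LCP = "res" (length 3)


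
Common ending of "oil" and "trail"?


Word 1: "oil"
Word 2: "trail"
Comparing from end:
  Pos -1: 'l' == 'l'
  Pos -2: 'i' == 'i'
  Pos -3: 'o' != 'a' (stop)
LCS = "il" (length 2)


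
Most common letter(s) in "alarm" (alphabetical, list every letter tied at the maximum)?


Word: "alarm"
Letter counts:
  'a': 2
  'l': 1
  'm': 1
  'r': 1
Maximum count = 2
Most frequent = 'a' (2 times each)


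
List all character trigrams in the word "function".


Word: "function" (length 8)
Number of trigrams = 8 - 3 + 1 = 6
  Position 0: "fun"
  Position 1: "unc"
  Position 2: "nct"
  Position 3: "cti"
  Position 4: "tio"
  Position 5: "ion"
Trigrams = "fun", "unc", "nct", "cti", "tio", "ion"


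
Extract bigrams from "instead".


Word: "instead" (length 7)
Number of bigrams = 7 - 2 + 1 = 6
  Position 0: "in"
  Position 1: "ns"
  Position 2: "st"
  Position 3: "te"
  Position 4: "ea"
  Position 5: "ad"
Bigrams = "in", "ns", "st", "te", "ea", "ad"


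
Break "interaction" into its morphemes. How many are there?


Word: "interaction"
Morphemes: inter- / act / -ion
Each morpheme carries meaning
= 3 morphemes


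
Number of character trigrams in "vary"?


Word: "vary" (length 4)
Number of 3-grams = length - 3 + 1 = 4 - 3 + 1
= 2


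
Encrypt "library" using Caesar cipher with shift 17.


Word: "library"
Shift: 17
Each letter → (letter + shift) mod 26:
  'l' (11) + 17 = 2 → 'c'
  'i' (8) + 17 = 25 → 'z'
  'b' (1) + 17 = 18 → 's'
  'r' (17) + 17 = 8 → 'i'
  'a' (0) + 17 = 17 → 'r'
  'r' (17) + 17 = 8 → 'i'
  'y' (24) + 17 = 15 → 'p'
Result = "czsirip"


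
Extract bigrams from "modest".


Word: "modest" (length 6)
Number of bigrams = 6 - 2 + 1 = 5
  Position 0: "mo"
  Position 1: "od"
  Position 2: "de"
  Position 3: "es"
  Position 4: "st"
Bigrams = "mo", "od", "de", "es", "st"


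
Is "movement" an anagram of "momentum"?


Word 1: "momentum" → sorted: emmmnotu
Word 2: "movement" → sorted: eemmnotv
Same letters? emmmnotu != eemmnotv
Anagram = No


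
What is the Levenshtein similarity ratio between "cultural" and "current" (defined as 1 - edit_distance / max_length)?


Word 1: "cultural" (length 8)
Word 2: "current" (length 7)
One optimal edit sequence:
  1. keep 'c'
  2. keep 'u'
  3. delete 'l'  (+1)
  4. substitute 't' -> 'r'  (+1)
  5. substitute 'u' -> 'r'  (+1)
  6. substitute 'r' -> 'e'  (+1)
  7. substitute 'a' -> 'n'  (+1)
  8. substitute 'l' -> 't'  (+1)
Edit distance = 6
Max length = max(8, 7) = 8
Similarity = 1 - 6/8
= 0.2500


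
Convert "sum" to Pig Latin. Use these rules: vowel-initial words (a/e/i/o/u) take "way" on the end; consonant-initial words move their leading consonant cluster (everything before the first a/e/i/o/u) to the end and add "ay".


Word: "sum"
Starts with consonant(s) → move to end, add 'ay'
Consonant cluster: "s"
Pig Latin = "umsay"


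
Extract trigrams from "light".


Word: "light" (length 5)
Number of trigrams = 5 - 3 + 1 = 3
  Position 0: "lig"
  Position 1: "igh"
  Position 2: "ght"
Trigrams = "lig", "igh", "ght"


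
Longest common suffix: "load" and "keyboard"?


Word 1: "load"
Word 2: "keyboard"
Comparing from end:
  Pos -1: 'd' == 'd'
  Pos -2: 'a' != 'r' (stop)
LCS = "d" (length 1)


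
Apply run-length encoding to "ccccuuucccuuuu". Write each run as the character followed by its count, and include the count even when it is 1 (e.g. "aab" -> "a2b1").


String: "ccccuuucccuuuu"
Scanning for consecutive runs:
  'c' x 4
  'u' x 3
  'c' x 3
  'u' x 4
RLE = "c4u3c3u4"


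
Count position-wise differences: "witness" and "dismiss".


Comparing character by character (same length = 7):
  Pos 0: 'w' vs 'd' !=
  Pos 1: 'i' vs 'i' =
  Pos 2: 't' vs 's' !=
  Pos 3: 'n' vs 'm' !=
  Pos 4: 'e' vs 'i' !=
  Pos 5: 's' vs 's' =
  Pos 6: 's' vs 's' =
Hamming distance = 4


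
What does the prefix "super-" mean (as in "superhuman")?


Prefix: super-
As in: superhuman -> super- + human
Meaning = above / beyond


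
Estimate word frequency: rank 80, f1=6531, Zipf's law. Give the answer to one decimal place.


Zipf's law: f(r) = f(1) / r
f(1) = 6531
f(80) = 6531 / 80
= 81.6 occurrences


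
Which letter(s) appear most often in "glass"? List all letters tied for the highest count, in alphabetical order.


Word: "glass"
Letter counts:
  'a': 1
  'g': 1
  'l': 1
  's': 2
Maximum count = 2
Most frequent = 's' (2 times each)


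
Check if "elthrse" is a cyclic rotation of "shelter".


Word: "shelter", Candidate: "elthrse"
Method: check if candidate is substring of word+word
"sheltershelter" contains "elthrse"? No
Is rotation = No


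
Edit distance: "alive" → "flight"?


Word 1: "alive" (length 5)
Word 2: "flight" (length 6)
One optimal edit sequence (insert/delete/substitute each cost 1):
  1. substitute 'a' -> 'f'  (+1)
  2. keep 'l'
  3. keep 'i'
  4. insert 'g'  (+1)
  5. substitute 'v' -> 'h'  (+1)
  6. substitute 'e' -> 't'  (+1)
Total edit operations: 4
Edit distance = 4


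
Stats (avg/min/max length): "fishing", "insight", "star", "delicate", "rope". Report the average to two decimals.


Lengths: "fishing"=7, "insight"=7, "star"=4, "delicate"=8, "rope"=4
Sum = 30, Count = 5
Average = 30/5 = 6.00
= avg=6.00, min=4, max=8


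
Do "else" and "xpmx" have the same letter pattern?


Pattern of "else": [0, 1, 2, 0]
Pattern of "xpmx": [0, 1, 2, 0]
Patterns match
Same pattern = Yes


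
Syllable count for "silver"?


Word: "silver"
Syllable breakdown: sil-ver
Counting: 2 parts
= 2 syllables


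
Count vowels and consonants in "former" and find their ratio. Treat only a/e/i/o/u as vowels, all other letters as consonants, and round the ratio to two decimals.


Word: "former"
Vowels (a,e,i,o,u): 2
Consonants: 4
Ratio = 2/4
= 0.50


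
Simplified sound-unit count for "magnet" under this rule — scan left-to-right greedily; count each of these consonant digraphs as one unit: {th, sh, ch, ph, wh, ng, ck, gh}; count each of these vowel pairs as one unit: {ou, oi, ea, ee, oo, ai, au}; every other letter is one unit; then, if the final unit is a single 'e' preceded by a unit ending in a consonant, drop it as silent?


Word: "magnet" (6 letters)
Left-to-right scan:
  (1) 'm' (letter)
  (2) 'a' (letter)
  (3) 'g' (letter)
  (4) 'n' (letter)
  (5) 'e' (letter)
  (6) 't' (letter)
Units from scan: 6
Sound units = 6 units


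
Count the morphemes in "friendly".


Word: "friendly"
Morphemes: friend + -ly
Each morpheme carries meaning
= 2 morphemes


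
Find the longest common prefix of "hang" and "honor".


Word 1: "hang"
Word 2: "honor"
Comparing from start:
  Pos 0: 'h' == 'h'
  Pos 1: 'a' != 'o' (stop)
LCP = "h" (length 1)


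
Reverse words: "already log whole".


Original: "already log whole"
Words (1..n): already | log | whole
Reversed (n..1): whole | log | already
Result = "whole log already"


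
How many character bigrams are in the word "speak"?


Word: "speak" (length 5)
Number of 2-grams = length - 2 + 1 = 5 - 2 + 1
= 4


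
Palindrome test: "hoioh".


Word: "hoioh"
Reversed: "hoioh"
Forward == Backward? hoioh == hoioh
Palindrome = Yes


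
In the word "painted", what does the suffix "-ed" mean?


Suffix: -ed
As in: painted -> paint + -ed
Meaning = past tense


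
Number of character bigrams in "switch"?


Word: "switch" (length 6)
Number of 2-grams = length - 2 + 1 = 6 - 2 + 1
= 5


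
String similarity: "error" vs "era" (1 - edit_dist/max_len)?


Word 1: "error" (length 5)
Word 2: "era" (length 3)
One optimal edit sequence:
  1. keep 'e'
  2. delete 'r'  (+1)
  3. keep 'r'
  4. delete 'o'  (+1)
  5. substitute 'r' -> 'a'  (+1)
Edit distance = 3
Max length = max(5, 3) = 5
Similarity = 1 - 3/5
= 0.4000


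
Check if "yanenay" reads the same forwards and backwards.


Word: "yanenay"
Reversed: "yanenay"
Forward == Backward? yanenay == yanenay
Palindrome = Yes


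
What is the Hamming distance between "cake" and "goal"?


Comparing character by character (same length = 4):
  Pos 0: 'c' vs 'g' !=
  Pos 1: 'a' vs 'o' !=
  Pos 2: 'k' vs 'a' !=
  Pos 3: 'e' vs 'l' !=
Hamming distance = 4


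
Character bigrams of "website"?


Word: "website" (length 7)
Number of bigrams = 7 - 2 + 1 = 6
  Position 0: "we"
  Position 1: "eb"
  Position 2: "bs"
  Position 3: "si"
  Position 4: "it"
  Position 5: "te"
Bigrams = "we", "eb", "bs", "si", "it", "te"


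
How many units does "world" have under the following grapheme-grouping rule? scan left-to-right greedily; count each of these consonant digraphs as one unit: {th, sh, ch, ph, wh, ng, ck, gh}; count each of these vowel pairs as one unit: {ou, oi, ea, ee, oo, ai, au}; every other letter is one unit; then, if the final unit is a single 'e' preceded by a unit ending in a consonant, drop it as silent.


Word: "world" (5 letters)
Left-to-right scan:
  (1) 'w' (letter)
  (2) 'o' (letter)
  (3) 'r' (letter)
  (4) 'l' (letter)
  (5) 'd' (letter)
Units from scan: 5
Sound units = 5 units


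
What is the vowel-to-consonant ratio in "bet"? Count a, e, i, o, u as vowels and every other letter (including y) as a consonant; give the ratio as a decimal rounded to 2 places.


Word: "bet"
Vowels (a,e,i,o,u): 1
Consonants: 2
Ratio = 1/2
= 0.50


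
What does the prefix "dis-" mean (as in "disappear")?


Prefix: dis-
Example: disappear = dis- + appear
Meaning = not / opposite


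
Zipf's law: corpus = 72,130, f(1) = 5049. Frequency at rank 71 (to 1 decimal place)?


Zipf's law: f(r) = f(1) / r
f(1) = 5049
f(71) = 5049 / 71
= 71.1 occurrences


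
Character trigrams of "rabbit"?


Word: "rabbit" (length 6)
Number of trigrams = 6 - 3 + 1 = 4
  Position 0: "rab"
  Position 1: "abb"
  Position 2: "bbi"
  Position 3: "bit"
Trigrams = "rab", "abb", "bbi", "bit"


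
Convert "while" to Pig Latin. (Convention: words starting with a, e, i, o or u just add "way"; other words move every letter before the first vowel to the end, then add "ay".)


Word: "while"
Starts with consonant(s) → move to end, add 'ay'
Consonant cluster: "wh"
Pig Latin = "ilewhay"


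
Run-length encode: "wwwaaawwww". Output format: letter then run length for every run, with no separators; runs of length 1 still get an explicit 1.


String: "wwwaaawwww"
Scanning for consecutive runs:
  'w' x 3
  'a' x 3
  'w' x 4
RLE = "w3a3w4"


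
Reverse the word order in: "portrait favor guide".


Original: "portrait favor guide"
Words (1..n): portrait | favor | guide
Reversed (n..1): guide | favor | portrait
Result = "guide favor portrait"


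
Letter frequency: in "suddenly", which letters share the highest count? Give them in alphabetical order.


Word: "suddenly"
Letter counts:
  'd': 2
  'e': 1
  'l': 1
  'n': 1
  's': 1
  'u': 1
  'y': 1
Maximum count = 2
Most frequent = 'd' (2 times each)


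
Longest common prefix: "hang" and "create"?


Word 1: "hang"
Word 2: "create"
Comparing from start:
  Pos 0: 'h' != 'c' (stop)
LCP = "" (length 0)


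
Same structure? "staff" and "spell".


Pattern of "staff": [0, 1, 2, 3, 3]
Pattern of "spell": [0, 1, 2, 3, 3]
Patterns match
Same pattern = Yes


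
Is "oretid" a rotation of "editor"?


Word: "editor", Candidate: "oretid"
Method: check if candidate is substring of word+word
"editoreditor" contains "oretid"? No
Is rotation = No


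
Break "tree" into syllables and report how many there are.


Word: "tree"
Syllable breakdown: tree
Counting: 1 part
= 1 syllable


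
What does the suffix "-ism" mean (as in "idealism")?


Suffix: -ism
Example: idealism (ideal + -ism)
Meaning = belief / practice


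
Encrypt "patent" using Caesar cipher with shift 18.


Word: "patent"
Shift: 18
Each letter → (letter + shift) mod 26:
  'p' (15) + 18 = 7 → 'h'
  'a' (0) + 18 = 18 → 's'
  't' (19) + 18 = 11 → 'l'
  'e' (4) + 18 = 22 → 'w'
  'n' (13) + 18 = 5 → 'f'
  't' (19) + 18 = 11 → 'l'
Result = "hslwfl"


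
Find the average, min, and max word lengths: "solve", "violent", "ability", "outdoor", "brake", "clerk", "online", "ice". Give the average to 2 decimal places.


Lengths: "solve"=5, "violent"=7, "ability"=7, "outdoor"=7, "brake"=5, "clerk"=5, "online"=6, "ice"=3
Sum = 45, Count = 8
Average = 45/8 = 5.63
= avg=5.63, min=3, max=7


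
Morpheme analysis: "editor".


Word: "editor"
Morphemes: edit / -or
Each morpheme carries meaning
= 2 morphemes


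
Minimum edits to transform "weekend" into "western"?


Word 1: "weekend" (length 7)
Word 2: "western" (length 7)
One optimal edit sequence (insert/delete/substitute each cost 1):
  1. keep 'w'
  2. keep 'e'
  3. substitute 'e' -> 's'  (+1)
  4. substitute 'k' -> 't'  (+1)
  5. keep 'e'
  6. substitute 'n' -> 'r'  (+1)
  7. substitute 'd' -> 'n'  (+1)
Total edit operations: 4
Edit distance = 4


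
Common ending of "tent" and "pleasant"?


Word 1: "tent"
Word 2: "pleasant"
Comparing from end:
  Pos -1: 't' == 't'
  Pos -2: 'n' == 'n'
  Pos -3: 'e' != 'a' (stop)
LCS = "nt" (length 2)


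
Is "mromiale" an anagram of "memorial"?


Word 1: "memorial" → sorted: aeilmmor
Word 2: "mromiale" → sorted: aeilmmor
Same letters? aeilmmor == aeilmmor
Anagram = Yes


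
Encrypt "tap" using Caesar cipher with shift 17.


Word: "tap"
Shift: 17
Each letter → (letter + shift) mod 26:
  't' (19) + 17 = 10 → 'k'
  'a' (0) + 17 = 17 → 'r'
  'p' (15) + 17 = 6 → 'g'
Result = "krg"


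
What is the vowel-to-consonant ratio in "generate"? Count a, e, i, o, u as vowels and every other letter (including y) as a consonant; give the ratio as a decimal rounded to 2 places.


Word: "generate"
Vowels (a,e,i,o,u): 4
Consonants: 4
Ratio = 4/4
= 1.00


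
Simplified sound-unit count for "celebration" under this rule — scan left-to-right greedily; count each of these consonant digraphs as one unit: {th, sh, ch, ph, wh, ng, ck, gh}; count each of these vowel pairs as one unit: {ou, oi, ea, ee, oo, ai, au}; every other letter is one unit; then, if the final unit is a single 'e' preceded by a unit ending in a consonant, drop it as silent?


Word: "celebration" (11 letters)
Left-to-right scan:
  (1) 'c' (letter)
  (2) 'e' (letter)
  (3) 'l' (letter)
  (4) 'e' (letter)
  (5) 'b' (letter)
  (6) 'r' (letter)
  (7) 'a' (letter)
  (8) 't' (letter)
  (9) 'i' (letter)
  (10) 'o' (letter)
  (11) 'n' (letter)
Units from scan: 11
Sound units = 11 units


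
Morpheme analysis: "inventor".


Word: "inventor"
Morphemes: invent | -or
Each morpheme carries meaning
= 2 morphemes


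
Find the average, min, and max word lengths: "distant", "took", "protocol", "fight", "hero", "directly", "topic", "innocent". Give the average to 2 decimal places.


Lengths: "distant"=7, "took"=4, "protocol"=8, "fight"=5, "hero"=4, "directly"=8, "topic"=5, "innocent"=8
Sum = 49, Count = 8
Average = 49/8 = 6.13
= avg=6.13, min=4, max=8


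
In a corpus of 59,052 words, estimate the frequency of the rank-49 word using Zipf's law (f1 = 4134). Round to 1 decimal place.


Zipf's law: f(r) = f(1) / r
f(1) = 4134
f(49) = 4134 / 49
= 84.4 occurrences


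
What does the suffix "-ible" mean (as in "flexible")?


Suffix: -ible
Example: flexible = flex + -ible
Meaning = capable of


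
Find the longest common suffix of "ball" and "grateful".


Word 1: "ball"
Word 2: "grateful"
Comparing from end:
  Pos -1: 'l' == 'l'
  Pos -2: 'l' != 'u' (stop)
LCS = "l" (length 1)


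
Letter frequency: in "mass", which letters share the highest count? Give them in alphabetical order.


Word: "mass"
Letter counts:
  'a': 1
  'm': 1
  's': 2
Maximum count = 2
Most frequent = 's' (2 times each)


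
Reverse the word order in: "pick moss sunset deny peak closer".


Original: "pick moss sunset deny peak closer"
Words (1..n): pick | moss | sunset | deny | peak | closer
Reversed (n..1): closer | peak | deny | sunset | moss | pick
Result = "closer peak deny sunset moss pick"


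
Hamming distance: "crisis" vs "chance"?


Comparing character by character (same length = 6):
  Pos 0: 'c' vs 'c' =
  Pos 1: 'r' vs 'h' !=
  Pos 2: 'i' vs 'a' !=
  Pos 3: 's' vs 'n' !=
  Pos 4: 'i' vs 'c' !=
  Pos 5: 's' vs 'e' !=
Hamming distance = 5


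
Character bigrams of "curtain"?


Word: "curtain" (length 7)
Number of bigrams = 7 - 2 + 1 = 6
  Position 0: "cu"
  Position 1: "ur"
  Position 2: "rt"
  Position 3: "ta"
  Position 4: "ai"
  Position 5: "in"
Bigrams = "cu", "ur", "rt", "ta", "ai", "in"


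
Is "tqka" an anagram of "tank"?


Word 1: "tank" → sorted: aknt
Word 2: "tqka" → sorted: akqt
Same letters? aknt != akqt
Anagram = No


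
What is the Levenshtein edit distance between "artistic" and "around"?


Word 1: "artistic" (length 8)
Word 2: "around" (length 6)
One optimal edit sequence (insert/delete/substitute each cost 1):
  1. keep 'a'
  2. keep 'r'
  3. delete 't'  (+1)
  4. delete 'i'  (+1)
  5. substitute 's' -> 'o'  (+1)
  6. substitute 't' -> 'u'  (+1)
  7. substitute 'i' -> 'n'  (+1)
  8. substitute 'c' -> 'd'  (+1)
Total edit operations: 6
Edit distance = 6


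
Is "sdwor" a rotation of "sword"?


Word: "sword", Candidate: "sdwor"
Method: check if candidate is substring of word+word
"swordsword" contains "sdwor"? No
Is rotation = No


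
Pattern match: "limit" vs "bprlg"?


Pattern of "limit": [0, 1, 2, 1, 3]
Pattern of "bprlg": [0, 1, 2, 3, 4]
Patterns do not match
Same pattern = No


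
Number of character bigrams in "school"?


Word: "school" (length 6)
Number of 2-grams = length - 2 + 1 = 6 - 2 + 1
= 5


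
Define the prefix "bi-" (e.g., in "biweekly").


Prefix: bi-
Example: biweekly = bi- + weekly
Meaning = two


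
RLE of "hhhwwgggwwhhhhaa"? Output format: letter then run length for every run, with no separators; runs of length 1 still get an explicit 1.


String: "hhhwwgggwwhhhhaa"
Scanning for consecutive runs:
  'h' x 3
  'w' x 2
  'g' x 3
  'w' x 2
  'h' x 4
  'a' x 2
RLE = "h3w2g3w2h4a2"


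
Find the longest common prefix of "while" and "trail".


Word 1: "while"
Word 2: "trail"
Comparing from start:
  Pos 0: 'w' != 't' (stop)
LCP = "" (length 0)


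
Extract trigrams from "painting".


Word: "painting" (length 8)
Number of trigrams = 8 - 3 + 1 = 6
  Position 0: "pai"
  Position 1: "ain"
  Position 2: "int"
  Position 3: "nti"
  Position 4: "tin"
  Position 5: "ing"
Trigrams = "pai", "ain", "int", "nti", "tin", "ing"


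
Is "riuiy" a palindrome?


Word: "riuiy"
Reversed: "yiuir"
Forward == Backward? riuiy != yiuir
Palindrome = No


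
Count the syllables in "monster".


Word: "monster"
Syllable breakdown: mon · ster
Counting: 2 parts
= 2 syllables


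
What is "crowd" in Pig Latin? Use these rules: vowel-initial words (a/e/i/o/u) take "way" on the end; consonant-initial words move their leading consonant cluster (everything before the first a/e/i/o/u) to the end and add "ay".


Word: "crowd"
Starts with consonant(s) → move to end, add 'ay'
Consonant cluster: "cr"
Pig Latin = "owdcray"


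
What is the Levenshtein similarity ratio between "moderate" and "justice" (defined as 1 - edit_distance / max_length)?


Word 1: "moderate" (length 8)
Word 2: "justice" (length 7)
One optimal edit sequence:
  1. delete 'm'  (+1)
  2. substitute 'o' -> 'j'  (+1)
  3. substitute 'd' -> 'u'  (+1)
  4. substitute 'e' -> 's'  (+1)
  5. substitute 'r' -> 't'  (+1)
  6. substitute 'a' -> 'i'  (+1)
  7. substitute 't' -> 'c'  (+1)
  8. keep 'e'
Edit distance = 7
Max length = max(8, 7) = 8
Similarity = 1 - 7/8
= 0.1250


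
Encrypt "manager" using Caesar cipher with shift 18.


Word: "manager"
Shift: 18
Each letter → (letter + shift) mod 26:
  'm' (12) + 18 = 4 → 'e'
  'a' (0) + 18 = 18 → 's'
  'n' (13) + 18 = 5 → 'f'
  'a' (0) + 18 = 18 → 's'
  'g' (6) + 18 = 24 → 'y'
  'e' (4) + 18 = 22 → 'w'
  'r' (17) + 18 = 9 → 'j'
Result = "esfsywj"


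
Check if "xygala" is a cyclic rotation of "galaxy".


Word: "galaxy", Candidate: "xygala"
Method: check if candidate is substring of word+word
"galaxygalaxy" contains "xygala"? Yes
Is rotation = Yes


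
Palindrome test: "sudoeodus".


Word: "sudoeodus"
Reversed: "sudoeodus"
Forward == Backward? sudoeodus == sudoeodus
Palindrome = Yes


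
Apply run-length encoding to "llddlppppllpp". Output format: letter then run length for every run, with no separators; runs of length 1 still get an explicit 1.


String: "llddlppppllpp"
Scanning for consecutive runs:
  'l' x 2
  'd' x 2
  'l' x 1
  'p' x 4
  'l' x 2
  'p' x 2
RLE = "l2d2l1p4l2p2"


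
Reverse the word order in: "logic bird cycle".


Original: "logic bird cycle"
Words (1..n): logic | bird | cycle
Reversed (n..1): cycle | bird | logic
Result = "cycle bird logic"


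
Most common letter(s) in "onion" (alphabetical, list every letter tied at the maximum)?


Word: "onion"
Letter counts:
  'i': 1
  'n': 2
  'o': 2
Maximum count = 2
Most frequent = 'n', 'o' (2 times each)


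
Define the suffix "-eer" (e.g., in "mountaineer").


Suffix: -eer
Example: mountaineer = mountain + -eer
Meaning = one who is concerned with


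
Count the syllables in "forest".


Word: "forest"
Syllable breakdown: for / est
Counting: 2 parts
= 2 syllables


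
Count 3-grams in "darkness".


Word: "darkness" (length 8)
Number of 3-grams = length - 3 + 1 = 8 - 3 + 1
= 6


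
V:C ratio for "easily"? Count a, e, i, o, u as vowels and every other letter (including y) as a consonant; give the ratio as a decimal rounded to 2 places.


Word: "easily"
Vowels (a,e,i,o,u): 3
Consonants: 3
Ratio = 3/3
= 1.00


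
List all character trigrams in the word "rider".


Word: "rider" (length 5)
Number of trigrams = 5 - 3 + 1 = 3
  Position 0: "rid"
  Position 1: "ide"
  Position 2: "der"
Trigrams = "rid", "ide", "der"


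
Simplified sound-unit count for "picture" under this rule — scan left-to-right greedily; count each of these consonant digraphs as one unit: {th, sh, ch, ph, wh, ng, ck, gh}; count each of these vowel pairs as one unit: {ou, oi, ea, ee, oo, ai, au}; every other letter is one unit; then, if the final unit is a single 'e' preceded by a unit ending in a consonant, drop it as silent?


Word: "picture" (7 letters)
Left-to-right scan:
  [1] 'p' (letter)
  [2] 'i' (letter)
  [3] 'c' (letter)
  [4] 't' (letter)
  [5] 'u' (letter)
  [6] 'r' (letter)
  [7] 'e' (letter)
Units from scan: 7
Final unit is 'e' after a consonant -> drop as silent (-1)
Sound units = 6 units


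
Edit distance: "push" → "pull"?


Word 1: "push" (length 4)
Word 2: "pull" (length 4)
One optimal edit sequence (insert/delete/substitute each cost 1):
  1. keep 'p'
  2. keep 'u'
  3. substitute 's' -> 'l'  (+1)
  4. substitute 'h' -> 'l'  (+1)
Total edit operations: 2
Edit distance = 2


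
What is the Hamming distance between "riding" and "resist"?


Comparing character by character (same length = 6):
  Pos 0: 'r' vs 'r' =
  Pos 1: 'i' vs 'e' !=
  Pos 2: 'd' vs 's' !=
  Pos 3: 'i' vs 'i' =
  Pos 4: 'n' vs 's' !=
  Pos 5: 'g' vs 't' !=
Hamming distance = 4


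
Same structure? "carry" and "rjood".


Pattern of "carry": [0, 1, 2, 2, 3]
Pattern of "rjood": [0, 1, 2, 2, 3]
Patterns match
Same pattern = Yes


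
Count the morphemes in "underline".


Word: "underline"
Morphemes: under- | line
Each morpheme carries meaning
= 2 morphemes


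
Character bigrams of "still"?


Word: "still" (length 5)
Number of bigrams = 5 - 2 + 1 = 4
  Position 0: "st"
  Position 1: "ti"
  Position 2: "il"
  Position 3: "ll"
Bigrams = "st", "ti", "il", "ll"


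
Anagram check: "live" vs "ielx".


Word 1: "live" → sorted: eilv
Word 2: "ielx" → sorted: eilx
Same letters? eilv != eilx
Anagram = No


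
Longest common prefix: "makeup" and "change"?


Word 1: "makeup"
Word 2: "change"
Comparing from start:
  Pos 0: 'm' != 'c' (stop)
LCP = "" (length 0)


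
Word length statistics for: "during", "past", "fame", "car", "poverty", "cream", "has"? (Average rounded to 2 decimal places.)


Lengths: "during"=6, "past"=4, "fame"=4, "car"=3, "poverty"=7, "cream"=5, "has"=3
Sum = 32, Count = 7
Average = 32/7 = 4.57
= avg=4.57, min=3, max=7


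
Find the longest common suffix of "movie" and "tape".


Word 1: "movie"
Word 2: "tape"
Comparing from end:
  Pos -1: 'e' == 'e'
  Pos -2: 'i' != 'p' (stop)
LCS = "e" (length 1)


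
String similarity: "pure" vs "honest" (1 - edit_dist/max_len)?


Word 1: "pure" (length 4)
Word 2: "honest" (length 6)
One optimal edit sequence:
  1. substitute 'p' -> 'h'  (+1)
  2. substitute 'u' -> 'o'  (+1)
  3. substitute 'r' -> 'n'  (+1)
  4. keep 'e'
  5. insert 's'  (+1)
  6. insert 't'  (+1)
Edit distance = 5
Max length = max(4, 6) = 6
Similarity = 1 - 5/6
= 0.1667


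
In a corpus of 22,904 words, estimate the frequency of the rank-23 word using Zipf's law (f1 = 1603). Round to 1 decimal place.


Zipf's law: f(r) = f(1) / r
f(1) = 1603
f(23) = 1603 / 23
= 69.7 occurrences


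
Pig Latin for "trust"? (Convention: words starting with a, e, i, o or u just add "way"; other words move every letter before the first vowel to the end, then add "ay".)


Word: "trust"
Starts with consonant(s) → move to end, add 'ay'
Consonant cluster: "tr"
Pig Latin = "usttray"


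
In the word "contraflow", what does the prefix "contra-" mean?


Prefix: contra-
Example: contraflow (contra- + flow)
Meaning = against


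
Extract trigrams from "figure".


Word: "figure" (length 6)
Number of trigrams = 6 - 3 + 1 = 4
  Position 0: "fig"
  Position 1: "igu"
  Position 2: "gur"
  Position 3: "ure"
Trigrams = "fig", "igu", "gur", "ure"


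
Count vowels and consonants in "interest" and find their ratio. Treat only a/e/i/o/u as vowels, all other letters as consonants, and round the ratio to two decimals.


Word: "interest"
Vowels (a,e,i,o,u): 3
Consonants: 5
Ratio = 3/5
= 0.60


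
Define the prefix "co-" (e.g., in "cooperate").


Prefix: co-
As in: cooperate -> co- + operate
Meaning = together


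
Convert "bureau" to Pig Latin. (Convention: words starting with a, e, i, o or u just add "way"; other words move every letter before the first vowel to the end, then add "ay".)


Word: "bureau"
Starts with consonant(s) → move to end, add 'ay'
Consonant cluster: "b"
Pig Latin = "ureaubay"


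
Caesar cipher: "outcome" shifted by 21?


Word: "outcome"
Shift: 21
Each letter → (letter + shift) mod 26:
  'o' (14) + 21 = 9 → 'j'
  'u' (20) + 21 = 15 → 'p'
  't' (19) + 21 = 14 → 'o'
  'c' (2) + 21 = 23 → 'x'
  'o' (14) + 21 = 9 → 'j'
  'm' (12) + 21 = 7 → 'h'
  'e' (4) + 21 = 25 → 'z'
Result = "jpoxjhz"


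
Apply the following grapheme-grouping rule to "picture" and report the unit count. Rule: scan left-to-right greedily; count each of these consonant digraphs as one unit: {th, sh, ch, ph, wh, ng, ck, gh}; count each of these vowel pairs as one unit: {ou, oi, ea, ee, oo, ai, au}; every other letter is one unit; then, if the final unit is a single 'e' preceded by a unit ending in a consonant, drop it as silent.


Word: "picture" (7 letters)
Left-to-right scan:
  (1) 'p' (letter)
  (2) 'i' (letter)
  (3) 'c' (letter)
  (4) 't' (letter)
  (5) 'u' (letter)
  (6) 'r' (letter)
  (7) 'e' (letter)
Units from scan: 7
Final unit is 'e' after a consonant -> drop as silent (-1)
Sound units = 6 units
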